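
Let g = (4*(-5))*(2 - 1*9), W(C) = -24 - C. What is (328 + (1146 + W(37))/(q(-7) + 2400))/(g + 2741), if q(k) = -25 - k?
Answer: 782381/6862542 ≈ 0.11401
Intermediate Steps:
g = 140 (g = -20*(2 - 9) = -20*(-7) = 140)
(328 + (1146 + W(37))/(q(-7) + 2400))/(g + 2741) = (328 + (1146 + (-24 - 1*37))/((-25 - 1*(-7)) + 2400))/(140 + 2741) = (328 + (1146 + (-24 - 37))/((-25 + 7) + 2400))/2881 = (328 + (1146 - 61)/(-18 + 2400))*(1/2881) = (328 + 1085/2382)*(1/2881) = (782381/2382)*(1/2881) = 782381/6862542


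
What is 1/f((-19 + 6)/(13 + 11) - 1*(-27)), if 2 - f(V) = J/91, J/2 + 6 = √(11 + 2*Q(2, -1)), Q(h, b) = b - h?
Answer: 8827/18808 + 91*√5/18808 ≈ 0.48014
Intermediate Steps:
J = -12 + 2*√5 (J = -12 + 2*√(11 + 2*(-1 - 1*2)) = -12 + 2*√(11 + 2*(-1 - 2)) = -12 + 2*√(11 + 2*(-3)) = -12 + 2*√(11 - 6) = -12 + 2*√5 ≈ -7.5279)
f(V) = 194/91 - 2*√5/91 (f(V) = 2 - (-12 + 2*√5)/91 = 2 - (-12/91 + 2*√5/91) = 2 + (12/91 - 2*√5/91) = 194/91 - 2*√5/91)
1/f((-19 + 6)/(13 + 11) - 1*(-27)) = 1/(194/91 - 2*√5/91)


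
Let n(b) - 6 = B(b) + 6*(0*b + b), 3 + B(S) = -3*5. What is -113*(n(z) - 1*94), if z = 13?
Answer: 3164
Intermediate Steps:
B(S) = -18 (B(S) = -3 - 3*5 = -3 - 15 = -18)
n(b) = -12 + 6*b (n(b) = 6 + (-18 + 6*(0*b + b)) = 6 + (-18 + 6*(0 + b)) = 6 + (-18 + 6*b) = -12 + 6*b)
-113*(n(z) - 1*94) = -113*((-12 + 6*13) - 1*94) = -113*((-12 + 78) - 94) = -113*(66 - 94) = -113*(-28) = 3164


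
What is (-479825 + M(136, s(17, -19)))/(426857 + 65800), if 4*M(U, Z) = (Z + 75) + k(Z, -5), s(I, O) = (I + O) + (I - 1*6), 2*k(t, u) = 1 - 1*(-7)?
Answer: -479803/492657 ≈ -0.97391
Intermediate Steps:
k(t, u) = 4 (k(t, u) = (1 - 1*(-7))/2 = (1 + 7)/2 = (½)*8 = 4)
s(I, O) = -6 + O + 2*I (s(I, O) = (I + O) + (I - 6) = (I + O) + (-6 + I) = -6 + O + 2*I)
M(U, Z) = 79/4 + Z/4 (M(U, Z) = ((Z + 75) + 4)/4 = ((75 + Z) + 4)/4 = (79 + Z)/4 = 79/4 + Z/4)
(-479825 + M(136, s(17, -19)))/(426857 + 65800) = (-479825 + (79/4 + (-6 - 19 + 2*17)/4))/(426857 + 65800) = (-479825 + (79/4 + (-6 - 19 + 34)/4))/492657 = (-479825 + (79/4 + (¼)*9))*(1/492657) = (-479825 + (79/4 + 9/4))*(1/492657) = (-479825 + 22)*(1/492657) = -479803*1/492657 = -479803/492657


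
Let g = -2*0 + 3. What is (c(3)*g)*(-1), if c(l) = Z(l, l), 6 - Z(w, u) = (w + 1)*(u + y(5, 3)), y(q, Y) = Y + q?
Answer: 114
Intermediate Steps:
g = 3 (g = 0 + 3 = 3)
Z(w, u) = 6 - (1 + w)*(8 + u) (Z(w, u) = 6 - (w + 1)*(u + (3 + 5)) = 6 - (1 + w)*(u + 8) = 6 - (1 + w)*(8 + u))
c(l) = -2 - l**2 - 9*l (c(l) = -2 - l - 8*l - l*l = -2 - l - 8*l - l**2 = -2 - l**2 - 9*l)
(c(3)*g)*(-1) = ((-2 - 1*3**2 - 9*3)*3)*(-1) = ((-2 - 1*9 - 27)*3)*(-1) = ((-2 - 9 - 27)*3)*(-1) = -38*3*(-1) = -114*(-1) = 114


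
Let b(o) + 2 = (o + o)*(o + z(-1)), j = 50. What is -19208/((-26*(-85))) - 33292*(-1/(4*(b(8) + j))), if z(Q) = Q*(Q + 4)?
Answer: 7967603/141440 ≈ 56.332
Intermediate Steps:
z(Q) = Q*(4 + Q)
b(o) = -2 + 2*o*(-3 + o) (b(o) = -2 + (o + o)*(o - (4 - 1)) = -2 + (2*o)*(o - 1*3) = -2 + (2*o)*(o - 3) = -2 + (2*o)*(-3 + o) = -2 + 2*o*(-3 + o))
-19208/((-26*(-85))) - 33292*(-1/(4*(b(8) + j))) = -19208/((-26*(-85))) - 33292*(-1/(4*((-2 - 6*8 + 2*8²) + 50))) = -19208/2210 - 33292*(-1/(4*((-2 - 48 + 2*64) + 50))) = -19208*1/2210 - 33292*(-1/(4*((-2 - 48 + 128) + 50))) = -9604/1105 - 33292*(-1/(4*(78 + 50))) = -9604/1105 - 33292/((-4*128)) = -9604/1105 - 33292/(-512) = -9604/1105 - 33292*(-1/512) = -9604/1105 + 8323/128 = 7967603/141440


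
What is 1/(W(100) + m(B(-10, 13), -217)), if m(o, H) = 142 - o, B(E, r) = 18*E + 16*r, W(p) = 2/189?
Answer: 189/21548 ≈ 0.0087711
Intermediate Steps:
W(p) = 2/189 (W(p) = 2*(1/189) = 2/189)
B(E, r) = 16*r + 18*E
1/(W(100) + m(B(-10, 13), -217)) = 1/(2/189 + (142 - (16*13 + 18*(-10)))) = 1/(2/189 + (142 - (208 - 180))) = 1/(2/189 + (142 - 1*28)) = 1/(2/189 + (142 - 28)) = 1/(2/189 + 114) = 1/(21548/189) = 189/21548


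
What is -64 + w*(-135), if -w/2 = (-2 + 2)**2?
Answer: -64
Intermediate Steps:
w = 0 (w = -2*(-2 + 2)**2 = -2*0**2 = -2*0 = 0)
-64 + w*(-135) = -64 + 0*(-135) = -64 + 0 = -64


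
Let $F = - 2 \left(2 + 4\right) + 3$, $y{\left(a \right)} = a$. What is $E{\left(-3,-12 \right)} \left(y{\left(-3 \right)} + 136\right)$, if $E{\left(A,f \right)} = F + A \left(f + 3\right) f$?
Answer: $-44289$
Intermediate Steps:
$F = -9$ ($F = \left(-2\right) 6 + 3 = -12 + 3 = -9$)
$E{\left(A,f \right)} = -9 + A f \left(3 + f\right)$ ($E{\left(A,f \right)} = -9 + A \left(f + 3\right) f = -9 + A \left(3 + f\right) f = -9 + A f \left(3 + f\right)$)
$E{\left(-3,-12 \right)} \left(y{\left(-3 \right)} + 136\right) = \left(-9 - 3 \left(-12\right)^{2} + 3 \left(-3\right) \left(-12\right)\right) \left(-3 + 136\right) = \left(-9 - 432 + 108\right) 133 = \left(-333\right) 133 = -44289$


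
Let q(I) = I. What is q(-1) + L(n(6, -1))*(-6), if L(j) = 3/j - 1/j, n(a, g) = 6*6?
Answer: -4/3 ≈ -1.3333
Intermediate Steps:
n(a, g) = 36
L(j) = 2/j
q(-1) + L(n(6, -1))*(-6) = -1 + (2/36)*(-6) = -1 + (2*(1/36))*(-6) = -1 + (1/18)*(-6) = -1 - ⅓ = -4/3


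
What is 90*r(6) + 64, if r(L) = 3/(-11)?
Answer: 434/11 ≈ 39.455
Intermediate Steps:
r(L) = -3/11 (r(L) = 3*(-1/11) = -3/11)
90*r(6) + 64 = 90*(-3/11) + 64 = -270/11 + 64 = 434/11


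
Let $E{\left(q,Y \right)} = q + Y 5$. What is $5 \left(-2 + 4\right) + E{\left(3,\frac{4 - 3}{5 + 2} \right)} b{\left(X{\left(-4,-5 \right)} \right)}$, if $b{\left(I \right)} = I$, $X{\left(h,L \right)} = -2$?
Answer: $\frac{18}{7} \approx 2.5714$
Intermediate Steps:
$E{\left(q,Y \right)} = q + 5 Y$
$5 \left(-2 + 4\right) + E{\left(3,\frac{4 - 3}{5 + 2} \right)} b{\left(X{\left(-4,-5 \right)} \right)} = 5 \left(-2 + 4\right) + \left(3 + 5 \frac{4 - 3}{5 + 2}\right) \left(-2\right) = 5 \cdot 2 + \left(3 + 5 \cdot 1 \cdot \frac{1}{7}\right) \left(-2\right) = 10 + \left(3 + 5 \cdot 1 \cdot \frac{1}{7}\right) \left(-2\right) = 10 + \left(3 + 5 \cdot \frac{1}{7}\right) \left(-2\right) = 10 + \left(3 + \frac{5}{7}\right) \left(-2\right) = 10 + \frac{26}{7} \left(-2\right) = 10 - \frac{52}{7} = \frac{18}{7}$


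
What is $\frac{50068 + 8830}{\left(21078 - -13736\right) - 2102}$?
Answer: $\frac{29449}{16356} \approx 1.8005$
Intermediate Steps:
$\frac{50068 + 8830}{\left(21078 - -13736\right) - 2102} = \frac{58898}{\left(21078 + 13736\right) - 2102} = \frac{58898}{34814 - 2102} = \frac{58898}{32712} = 58898 \cdot \frac{1}{32712} = \frac{29449}{16356}$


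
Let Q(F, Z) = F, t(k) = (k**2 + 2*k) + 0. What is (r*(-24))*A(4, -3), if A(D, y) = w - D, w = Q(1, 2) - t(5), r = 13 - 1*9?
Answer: 3648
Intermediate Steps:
t(k) = k**2 + 2*k
r = 4 (r = 13 - 9 = 4)
w = -34 (w = 1 - 5*(2 + 5) = 1 - 5*7 = 1 - 1*35 = 1 - 35 = -34)
A(D, y) = -34 - D
(r*(-24))*A(4, -3) = (4*(-24))*(-34 - 1*4) = -96*(-34 - 4) = -96*(-38) = 3648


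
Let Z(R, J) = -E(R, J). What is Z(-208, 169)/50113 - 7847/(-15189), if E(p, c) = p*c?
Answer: 927160439/761166357 ≈ 1.2181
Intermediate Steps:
E(p, c) = c*p
Z(R, J) = -J*R
Z(-208, 169)/50113 - 7847/(-15189) = -1*169*(-208)/50113 - 7847/(-15189) = 35152*(1/50113) - 7847*(-1/15189) = 35152/50113 + 7847/15189 = 927160439/761166357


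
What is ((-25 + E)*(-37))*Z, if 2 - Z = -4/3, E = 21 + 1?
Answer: 370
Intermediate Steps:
E = 22
Z = 10/3 (Z = 2 - (-4)/3 = 2 - 1*(-4/3) = 2 + 4/3 = 10/3 ≈ 3.3333)
((-25 + E)*(-37))*Z = ((-25 + 22)*(-37))*(10/3) = -3*(-37)*(10/3) = 111*(10/3) = 370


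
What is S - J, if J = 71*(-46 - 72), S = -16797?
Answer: -8419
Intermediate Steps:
J = -8378 (J = 71*(-118) = -8378)
S - J = -16797 - 1*(-8378) = -16797 + 8378 = -8419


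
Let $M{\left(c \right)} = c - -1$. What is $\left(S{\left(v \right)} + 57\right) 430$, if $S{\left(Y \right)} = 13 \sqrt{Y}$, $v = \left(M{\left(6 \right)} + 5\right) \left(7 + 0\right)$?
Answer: $24510 + 11180 \sqrt{21} \approx 75743.0$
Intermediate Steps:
$M{\left(c \right)} = 1 + c$ ($M{\left(c \right)} = c + 1 = 1 + c$)
$v = 84$ ($v = \left(\left(1 + 6\right) + 5\right) \left(7 + 0\right) = \left(7 + 5\right) 7 = 12 \cdot 7 = 84$)
$\left(S{\left(v \right)} + 57\right) 430 = \left(13 \sqrt{84} + 57\right) 430 = \left(13 \cdot 2 \sqrt{21} + 57\right) 430 = \left(26 \sqrt{21} + 57\right) 430 = \left(57 + 26 \sqrt{21}\right) 430 = 24510 + 11180 \sqrt{21}$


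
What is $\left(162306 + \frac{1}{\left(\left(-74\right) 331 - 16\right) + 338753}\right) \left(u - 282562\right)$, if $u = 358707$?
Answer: $\frac{3883663362316055}{314243} \approx 1.2359 \cdot 10^{10}$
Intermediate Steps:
$\left(162306 + \frac{1}{\left(\left(-74\right) 331 - 16\right) + 338753}\right) \left(u - 282562\right) = \left(162306 + \frac{1}{\left(\left(-74\right) 331 - 16\right) + 338753}\right) \left(358707 - 282562\right) = \left(162306 + \frac{1}{\left(-24494 - 16\right) + 338753}\right) 76145 = \left(162306 + \frac{1}{-24510 + 338753}\right) 76145 = \left(162306 + \frac{1}{314243}\right) 76145 = \frac{51003524359}{314243} \cdot 76145 = \frac{3883663362316055}{314243}$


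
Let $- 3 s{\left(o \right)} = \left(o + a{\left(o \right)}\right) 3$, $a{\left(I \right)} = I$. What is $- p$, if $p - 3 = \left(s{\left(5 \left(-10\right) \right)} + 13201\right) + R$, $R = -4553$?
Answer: $-8751$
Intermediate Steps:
$s{\left(o \right)} = - 2 o$ ($s{\left(o \right)} = - \frac{\left(o + o\right) 3}{3} = - \frac{2 o 3}{3} = - \frac{6 o}{3} = - 2 o$)
$p = 8751$ ($p = 3 + \left(\left(- 2 \cdot 5 \left(-10\right) + 13201\right) - 4553\right) = 3 + \left(\left(\left(-2\right) \left(-50\right) + 13201\right) - 4553\right) = 3 + \left(\left(100 + 13201\right) - 4553\right) = 3 + \left(13301 - 4553\right) = 3 + 8748 = 8751$)
$- p = \left(-1\right) 8751 = -8751$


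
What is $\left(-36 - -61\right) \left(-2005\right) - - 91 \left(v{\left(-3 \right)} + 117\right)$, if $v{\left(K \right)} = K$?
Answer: $-39751$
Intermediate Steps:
$\left(-36 - -61\right) \left(-2005\right) - - 91 \left(v{\left(-3 \right)} + 117\right) = \left(-36 - -61\right) \left(-2005\right) - - 91 \left(-3 + 117\right) = \left(-36 + 61\right) \left(-2005\right) - \left(-91\right) 114 = 25 \left(-2005\right) - -10374 = -50125 + 10374 = -39751$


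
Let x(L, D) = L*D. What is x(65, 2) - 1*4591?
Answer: -4461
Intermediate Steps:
x(L, D) = D*L
x(65, 2) - 1*4591 = 2*65 - 1*4591 = 130 - 4591 = -4461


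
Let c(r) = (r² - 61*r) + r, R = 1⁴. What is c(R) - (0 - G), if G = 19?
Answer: -40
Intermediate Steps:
R = 1
c(r) = r² - 60*r
c(R) - (0 - G) = 1*(-60 + 1) - (0 - 1*19) = 1*(-59) - (0 - 19) = -59 - 1*(-19) = -59 + 19 = -40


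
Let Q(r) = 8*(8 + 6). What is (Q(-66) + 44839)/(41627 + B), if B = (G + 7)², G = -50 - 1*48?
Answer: 44951/49908 ≈ 0.90068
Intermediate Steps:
G = -98 (G = -50 - 48 = -98)
Q(r) = 112 (Q(r) = 8*14 = 112)
B = 8281 (B = (-98 + 7)² = (-91)² = 8281)
(Q(-66) + 44839)/(41627 + B) = (112 + 44839)/(41627 + 8281) = 44951/49908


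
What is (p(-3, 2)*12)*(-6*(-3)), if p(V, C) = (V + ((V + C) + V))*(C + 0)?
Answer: -3024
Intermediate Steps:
p(V, C) = C*(C + 3*V) (p(V, C) = (V + ((C + V) + V))*C = (V + (C + 2*V))*C = (C + 3*V)*C = C*(C + 3*V))
(p(-3, 2)*12)*(-6*(-3)) = ((2*(2 + 3*(-3)))*12)*(-6*(-3)) = ((2*(2 - 9))*12)*18 = ((2*(-7))*12)*18 = -14*12*18 = -168*18 = -3024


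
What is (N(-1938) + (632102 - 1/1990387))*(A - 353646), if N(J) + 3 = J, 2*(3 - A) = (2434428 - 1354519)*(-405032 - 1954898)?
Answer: 1598251842230219975683852/1990387 ≈ 8.0299e+17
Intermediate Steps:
A = 1274254823188 (A = 3 - (2434428 - 1354519)*(-405032 - 1954898)/2 = 3 - 1079909*(-2359930)/2 = 3 - ½*(-2548509646370) = 3 + 1274254823185 = 1274254823188)
N(J) = -3 + J
(N(-1938) + (632102 - 1/1990387))*(A - 353646) = ((-3 - 1938) + (632102 - 1/1990387))*(1274254823188 - 353646) = (-1941 + (632102 - 1*1/1990387))*1274254469542 = (-1941 + (632102 - 1/1990387))*1274254469542 = (-1941 + 1258127603473/1990387)*1274254469542 = (1254264262306/1990387)*1274254469542 = 1598251842230219975683852/1990387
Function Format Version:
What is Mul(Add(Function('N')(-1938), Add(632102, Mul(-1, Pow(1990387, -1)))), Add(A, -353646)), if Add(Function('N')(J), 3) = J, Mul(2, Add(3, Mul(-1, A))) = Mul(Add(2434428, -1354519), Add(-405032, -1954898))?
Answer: Rational(1598251842230219975683852, 1990387) ≈ 8.0299e+17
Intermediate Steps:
A = 1274254823188 (A = Add(3, Mul(Rational(-1, 2), Mul(Add(2434428, -1354519), Add(-405032, -1954898)))) = Add(3, Mul(Rational(-1, 2), Mul(1079909, -2359930))) = Add(3, Mul(Rational(-1, 2), -2548509646370)) = Add(3, 1274254823185) = 1274254823188)
Function('N')(J) = Add(-3, J)
Mul(Add(Function('N')(-1938), Add(632102, Mul(-1, Pow(1990387, -1)))), Add(A, -353646)) = Mul(Add(Add(-3, -1938), Add(632102, Mul(-1, Pow(1990387, -1)))), Add(1274254823188, -353646)) = Mul(Add(-1941, Add(632102, Mul(-1, Rational(1, 1990387)))), 1274254469542) = Mul(Add(-1941, Add(632102, Rational(-1, 1990387))), 1274254469542) = Mul(Add(-1941, Rational(1258127603473, 1990387)), 1274254469542) = Mul(Rational(1254264262306, 1990387), 1274254469542) = Rational(1598251842230219975683852, 1990387)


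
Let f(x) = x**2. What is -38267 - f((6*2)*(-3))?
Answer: -39563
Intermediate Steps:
-38267 - f((6*2)*(-3)) = -38267 - ((6*2)*(-3))**2 = -38267 - (12*(-3))**2 = -38267 - 1*(-36)**2 = -38267 - 1*1296 = -38267 - 1296 = -39563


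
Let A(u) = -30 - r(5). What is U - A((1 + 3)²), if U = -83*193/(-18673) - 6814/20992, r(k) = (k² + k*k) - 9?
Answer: 14019934881/195991808 ≈ 71.533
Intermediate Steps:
r(k) = -9 + 2*k² (r(k) = (k² + k²) - 9 = 2*k² - 9 = -9 + 2*k²)
A(u) = -71 (A(u) = -30 - (-9 + 2*5²) = -30 - (-9 + 2*25) = -30 - (-9 + 50) = -30 - 1*41 = -30 - 41 = -71)
U = 104516513/195991808 (U = -16019*(-1/18673) - 6814*1/20992 = 16019/18673 - 3407/10496 = 104516513/195991808 ≈ 0.53327)
U - A((1 + 3)²) = 104516513/195991808 - 1*(-71) = 104516513/195991808 + 71 = 14019934881/195991808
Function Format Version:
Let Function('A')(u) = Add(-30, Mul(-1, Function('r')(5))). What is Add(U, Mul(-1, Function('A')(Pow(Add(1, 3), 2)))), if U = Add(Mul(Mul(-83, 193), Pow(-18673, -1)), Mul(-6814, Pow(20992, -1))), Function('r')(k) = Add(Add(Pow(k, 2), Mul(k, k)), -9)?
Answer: Rational(14019934881, 195991808) ≈ 71.533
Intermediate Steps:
Function('r')(k) = Add(-9, Mul(2, Pow(k, 2))) (Function('r')(k) = Add(Add(Pow(k, 2), Pow(k, 2)), -9) = Add(Mul(2, Pow(k, 2)), -9) = Add(-9, Mul(2, Pow(k, 2))))
Function('A')(u) = -71 (Function('A')(u) = Add(-30, Mul(-1, Add(-9, Mul(2, Pow(5, 2))))) = Add(-30, Mul(-1, Add(-9, Mul(2, 25)))) = Add(-30, Mul(-1, Add(-9, 50))) = Add(-30, Mul(-1, 41)) = Add(-30, -41) = -71)
U = Rational(104516513, 195991808) (U = Add(Mul(-16019, Rational(-1, 18673)), Mul(-6814, Rational(1, 20992))) = Add(Rational(16019, 18673), Rational(-3407, 10496)) = Rational(104516513, 195991808) ≈ 0.53327)
Add(U, Mul(-1, Function('A')(Pow(Add(1, 3), 2)))) = Add(Rational(104516513, 195991808), Mul(-1, -71)) = Add(Rational(104516513, 195991808), 71) = Rational(14019934881, 195991808)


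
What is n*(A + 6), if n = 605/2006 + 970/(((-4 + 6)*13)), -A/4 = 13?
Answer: -22557825/13039 ≈ -1730.0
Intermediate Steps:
A = -52 (A = -4*13 = -52)
n = 980775/26078 (n = 605*(1/2006) + 970/((2*13)) = 605/2006 + 970/26 = 605/2006 + 970*(1/26) = 605/2006 + 485/13 = 980775/26078 ≈ 37.609)
n*(A + 6) = 980775*(-52 + 6)/26078 = (980775/26078)*(-46) = -22557825/13039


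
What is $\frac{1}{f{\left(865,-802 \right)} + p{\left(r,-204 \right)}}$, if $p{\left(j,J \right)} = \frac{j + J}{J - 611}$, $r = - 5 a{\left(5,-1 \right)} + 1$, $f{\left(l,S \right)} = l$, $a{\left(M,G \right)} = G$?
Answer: $\frac{815}{705173} \approx 0.0011557$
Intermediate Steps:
$r = 6$ ($r = \left(-5\right) \left(-1\right) + 1 = 5 + 1 = 6$)
$p{\left(j,J \right)} = \frac{J + j}{-611 + J}$
$\frac{1}{f{\left(865,-802 \right)} + p{\left(r,-204 \right)}} = \frac{1}{865 + \frac{-204 + 6}{-611 - 204}} = \frac{1}{865 + \frac{1}{-815} \left(-198\right)} = \frac{1}{865 - - \frac{198}{815}} = \frac{1}{865 + \frac{198}{815}} = \frac{1}{\frac{705173}{815}} = \frac{815}{705173}$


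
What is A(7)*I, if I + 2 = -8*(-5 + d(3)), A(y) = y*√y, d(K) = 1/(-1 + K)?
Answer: 238*√7 ≈ 629.69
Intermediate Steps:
A(y) = y^(3/2)
I = 34 (I = -2 - 8*(-5 + 1/(-1 + 3)) = -2 - 8*(-5 + 1/2) = -2 - 8*(-5 + ½) = -2 - 8*(-9/2) = -2 + 36 = 34)
A(7)*I = 7^(3/2)*34 = (7*√7)*34 = 238*√7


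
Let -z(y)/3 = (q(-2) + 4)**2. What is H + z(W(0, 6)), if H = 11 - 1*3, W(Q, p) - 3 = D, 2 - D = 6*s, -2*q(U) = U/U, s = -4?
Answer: -115/4 ≈ -28.750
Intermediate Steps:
q(U) = -1/2 (q(U) = -U/(2*U) = -1/2*1 = -1/2)
D = 26 (D = 2 - 6*(-4) = 2 - 1*(-24) = 2 + 24 = 26)
W(Q, p) = 29 (W(Q, p) = 3 + 26 = 29)
z(y) = -147/4 (z(y) = -3*(-1/2 + 4)**2 = -3*(7/2)**2 = -3*49/4 = -147/4)
H = 8 (H = 11 - 3 = 8)
H + z(W(0, 6)) = 8 - 147/4 = -115/4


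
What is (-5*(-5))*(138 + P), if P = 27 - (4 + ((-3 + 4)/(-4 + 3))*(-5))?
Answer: 3900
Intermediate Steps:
P = 18 (P = 27 - (4 + (1/(-1))*(-5)) = 27 - (4 + (1*(-1))*(-5)) = 27 - (4 - 1*(-5)) = 27 - (4 + 5) = 27 - 1*9 = 27 - 9 = 18)
(-5*(-5))*(138 + P) = (-5*(-5))*(138 + 18) = 25*156 = 3900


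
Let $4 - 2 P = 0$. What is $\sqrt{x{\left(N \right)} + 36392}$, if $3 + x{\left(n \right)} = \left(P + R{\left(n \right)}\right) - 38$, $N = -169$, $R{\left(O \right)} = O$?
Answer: $2 \sqrt{9046} \approx 190.22$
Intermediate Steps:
$P = 2$ ($P = 2 - 0 = 2 + 0 = 2$)
$x{\left(n \right)} = -39 + n$ ($x{\left(n \right)} = -3 + \left(\left(2 + n\right) - 38\right) = -3 + \left(-36 + n\right) = -39 + n$)
$\sqrt{x{\left(N \right)} + 36392} = \sqrt{\left(-39 - 169\right) + 36392} = \sqrt{-208 + 36392} = \sqrt{36184} = 2 \sqrt{9046}$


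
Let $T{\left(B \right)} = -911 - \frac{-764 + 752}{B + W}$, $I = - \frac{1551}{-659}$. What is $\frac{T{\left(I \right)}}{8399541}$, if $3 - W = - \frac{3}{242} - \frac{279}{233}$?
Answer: $- \frac{24637018037}{227613385474639} \approx -0.00010824$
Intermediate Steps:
$I = \frac{1551}{659}$ ($I = \left(-1551\right) \left(- \frac{1}{659}\right) = \frac{1551}{659} \approx 2.3536$)
$W = \frac{237375}{56386}$ ($W = 3 - \left(- \frac{3}{242} - \frac{279}{233}\right) = 3 - - \frac{68217}{56386} = 3 + \frac{68217}{56386} = \frac{237375}{56386} \approx 4.2098$)
$T{\left(B \right)} = -911 + \frac{12}{\frac{237375}{56386} + B}$ ($T{\left(B \right)} = -911 - \frac{-764 + 752}{B + \frac{237375}{56386}} = -911 - - \frac{12}{\frac{237375}{56386} + B} = -911 + \frac{12}{\frac{237375}{56386} + B}$)
$\frac{T{\left(I \right)}}{8399541} = \frac{\frac{1}{237375 + 56386 \cdot \frac{1551}{659}} \left(-215571993 - \frac{79671218946}{659}\right)}{8399541} = \frac{-215571993 - \frac{79671218946}{659}}{237375 + \frac{87454686}{659}} \cdot \frac{1}{8399541} = \frac{1}{\frac{243884811}{659}} \left(- \frac{221733162333}{659}\right) \frac{1}{8399541} = \frac{659}{243884811} \left(- \frac{221733162333}{659}\right) \frac{1}{8399541} = \left(- \frac{73911054111}{81294937}\right) \frac{1}{8399541} = - \frac{24637018037}{227613385474639}$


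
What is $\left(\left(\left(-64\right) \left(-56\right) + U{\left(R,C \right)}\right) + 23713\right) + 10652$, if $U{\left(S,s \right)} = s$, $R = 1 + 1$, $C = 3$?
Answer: $37952$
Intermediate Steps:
$R = 2$
$\left(\left(\left(-64\right) \left(-56\right) + U{\left(R,C \right)}\right) + 23713\right) + 10652 = \left(\left(\left(-64\right) \left(-56\right) + 3\right) + 23713\right) + 10652 = \left(\left(3584 + 3\right) + 23713\right) + 10652 = \left(3587 + 23713\right) + 10652 = 27300 + 10652 = 37952$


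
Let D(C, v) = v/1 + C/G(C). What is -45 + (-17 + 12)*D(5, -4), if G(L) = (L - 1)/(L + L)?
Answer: -175/2 ≈ -87.500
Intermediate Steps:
G(L) = (-1 + L)/(2*L) (G(L) = (-1 + L)/((2*L)) = (-1 + L)*(1/(2*L)) = (-1 + L)/(2*L))
D(C, v) = v + 2*C²/(-1 + C) (D(C, v) = v/1 + C/(((-1 + C)/(2*C))) = v*1 + C*(2*C/(-1 + C)) = v + 2*C²/(-1 + C))
-45 + (-17 + 12)*D(5, -4) = -45 + (-17 + 12)*((2*5² - 4*(-1 + 5))/(-1 + 5)) = -45 - 5*(2*25 - 4*4)/4 = -45 - 5*(50 - 16)/4 = -45 - 5*34/4 = -45 - 5*17/2 = -45 - 85/2 = -175/2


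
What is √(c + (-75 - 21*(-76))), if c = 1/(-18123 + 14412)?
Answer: 23*√39596370/3711 ≈ 39.000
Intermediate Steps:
c = -1/3711 (c = 1/(-3711) = -1/3711 ≈ -0.00026947)
√(c + (-75 - 21*(-76))) = √(-1/3711 + (-75 - 21*(-76))) = √(-1/3711 + (-75 + 1596)) = √(-1/3711 + 1521) = √(5644430/3711) = 23*√39596370/3711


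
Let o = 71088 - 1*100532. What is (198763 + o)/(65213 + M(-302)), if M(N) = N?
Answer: 169319/64911 ≈ 2.6085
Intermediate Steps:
o = -29444 (o = 71088 - 100532 = -29444)
(198763 + o)/(65213 + M(-302)) = (198763 - 29444)/(65213 - 302) = 169319/64911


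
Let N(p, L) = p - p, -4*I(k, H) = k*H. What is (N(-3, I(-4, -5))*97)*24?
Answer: 0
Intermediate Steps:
I(k, H) = -H*k/4 (I(k, H) = -k*H/4 = -H*k/4)
N(p, L) = 0
(N(-3, I(-4, -5))*97)*24 = (0*97)*24 = 0*24 = 0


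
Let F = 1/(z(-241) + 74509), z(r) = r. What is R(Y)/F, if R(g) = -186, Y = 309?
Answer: -13813848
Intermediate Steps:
F = 1/74268 (F = 1/(-241 + 74509) = 1/74268 ≈ 1.3465e-5)
R(Y)/F = -186/1/74268 = -186*74268 = -13813848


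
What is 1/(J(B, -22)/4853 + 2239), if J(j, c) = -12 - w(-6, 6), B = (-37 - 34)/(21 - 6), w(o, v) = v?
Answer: 4853/10865849 ≈ 0.00044663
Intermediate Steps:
B = -71/15 ≈ -4.7333
J(j, c) = -18 (J(j, c) = -12 - 1*6 = -12 - 6 = -18)
1/(J(B, -22)/4853 + 2239) = 1/(-18/4853 + 2239) = 1/(10865849/4853) = 4853/10865849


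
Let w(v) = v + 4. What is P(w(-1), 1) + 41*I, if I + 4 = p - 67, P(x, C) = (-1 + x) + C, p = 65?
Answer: -243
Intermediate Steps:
w(v) = 4 + v
P(x, C) = -1 + C + x
I = -6 (I = -4 + (65 - 67) = -4 - 2 = -6)
P(w(-1), 1) + 41*I = (-1 + 1 + (4 - 1)) + 41*(-6) = (-1 + 1 + 3) - 246 = 3 - 246 = -243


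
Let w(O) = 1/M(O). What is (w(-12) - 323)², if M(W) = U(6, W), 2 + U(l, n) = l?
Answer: 1666681/16 ≈ 1.0417e+5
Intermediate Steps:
U(l, n) = -2 + l
M(W) = 4 (M(W) = -2 + 6 = 4)
w(O) = ¼ (w(O) = 1/4 = ¼)
(w(-12) - 323)² = (¼ - 323)² = (-1291/4)² = 1666681/16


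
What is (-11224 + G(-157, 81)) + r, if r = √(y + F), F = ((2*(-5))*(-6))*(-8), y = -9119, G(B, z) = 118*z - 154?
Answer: -1820 + I*√9599 ≈ -1820.0 + 97.974*I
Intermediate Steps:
G(B, z) = -154 + 118*z
F = -480 (F = -10*(-6)*(-8) = 60*(-8) = -480)
r = I*√9599 (r = √(-9119 - 480) = √(-9599) = I*√9599 ≈ 97.974*I)
(-11224 + G(-157, 81)) + r = (-11224 + (-154 + 118*81)) + I*√9599 = (-11224 + (-154 + 9558)) + I*√9599 = (-11224 + 9404) + I*√9599 = -1820 + I*√9599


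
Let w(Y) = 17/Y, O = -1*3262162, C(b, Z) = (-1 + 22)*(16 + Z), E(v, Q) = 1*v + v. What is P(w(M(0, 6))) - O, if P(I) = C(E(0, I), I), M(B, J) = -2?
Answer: 6524639/2 ≈ 3.2623e+6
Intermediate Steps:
E(v, Q) = 2*v (E(v, Q) = v + v = 2*v)
C(b, Z) = 336 + 21*Z (C(b, Z) = 21*(16 + Z) = 336 + 21*Z)
O = -3262162
P(I) = 336 + 21*I
P(w(M(0, 6))) - O = (336 + 21*(17/(-2))) - 1*(-3262162) = (336 + 21*(17*(-½))) + 3262162 = (336 + 21*(-17/2)) + 3262162 = (336 - 357/2) + 3262162 = 315/2 + 3262162 = 6524639/2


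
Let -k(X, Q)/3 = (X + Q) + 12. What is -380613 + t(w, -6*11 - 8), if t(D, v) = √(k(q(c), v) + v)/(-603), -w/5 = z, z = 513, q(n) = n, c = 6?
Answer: -380613 - √94/603 ≈ -3.8061e+5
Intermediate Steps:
k(X, Q) = -36 - 3*Q - 3*X (k(X, Q) = -3*((X + Q) + 12) = -3*((Q + X) + 12) = -3*(12 + Q + X) = -36 - 3*Q - 3*X)
w = -2565 (w = -5*513 = -2565)
t(D, v) = -√(-54 - 2*v)/603 (t(D, v) = √((-36 - 3*v - 3*6) + v)/(-603) = √((-36 - 3*v - 18) + v)*(-1/603) = √((-54 - 3*v) + v)*(-1/603) = √(-54 - 2*v)*(-1/603) = -√(-54 - 2*v)/603)
-380613 + t(w, -6*11 - 8) = -380613 - √(-54 - 2*(-6*11 - 8))/603 = -380613 - √(-54 - 2*(-66 - 8))/603 = -380613 - √(-54 - 2*(-74))/603 = -380613 - √(-54 + 148)/603 = -380613 - √94/603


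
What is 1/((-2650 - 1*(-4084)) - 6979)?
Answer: -1/5545 ≈ -0.00018034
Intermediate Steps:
1/((-2650 - 1*(-4084)) - 6979) = 1/((-2650 + 4084) - 6979) = 1/(1434 - 6979) = 1/(-5545) = -1/5545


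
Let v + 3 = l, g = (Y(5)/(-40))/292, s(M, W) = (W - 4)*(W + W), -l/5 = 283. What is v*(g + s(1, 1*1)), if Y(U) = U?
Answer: 9938053/1168 ≈ 8508.6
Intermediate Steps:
l = -1415 (l = -5*283 = -1415)
s(M, W) = 2*W*(-4 + W) (s(M, W) = (-4 + W)*(2*W) = 2*W*(-4 + W))
g = -1/2336 (g = (5/(-40))/292 = -1/40*5*(1/292) = -1/8*1/292 = -1/2336 ≈ -0.00042808)
v = -1418 (v = -3 - 1415 = -1418)
v*(g + s(1, 1*1)) = -1418*(-1/2336 + 2*(1*1)*(-4 + 1*1)) = -1418*(-1/2336 + 2*1*(-4 + 1)) = -1418*(-1/2336 + 2*1*(-3)) = -1418*(-1/2336 - 6) = -1418*(-14017/2336) = 9938053/1168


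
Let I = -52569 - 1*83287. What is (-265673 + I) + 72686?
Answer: -328843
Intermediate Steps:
I = -135856 (I = -52569 - 83287 = -135856)
(-265673 + I) + 72686 = (-265673 - 135856) + 72686 = -401529 + 72686 = -328843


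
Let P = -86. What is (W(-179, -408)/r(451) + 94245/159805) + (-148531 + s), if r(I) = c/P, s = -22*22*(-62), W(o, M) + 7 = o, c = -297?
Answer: -375191796698/3164139 ≈ -1.1858e+5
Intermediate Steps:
W(o, M) = -7 + o
s = 30008 (s = -484*(-62) = 30008)
r(I) = 297/86 (r(I) = -297/(-86) = -297*(-1/86) = 297/86)
(W(-179, -408)/r(451) + 94245/159805) + (-148531 + s) = ((-7 - 179)/(297/86) + 94245/159805) + (-148531 + 30008) = (-186*86/297 + 94245*(1/159805)) - 118523 = (-5332/99 + 18849/31961) - 118523 = -168550001/3164139 - 118523 = -375191796698/3164139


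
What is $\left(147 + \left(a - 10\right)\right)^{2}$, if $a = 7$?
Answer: $20736$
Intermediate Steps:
$\left(147 + \left(a - 10\right)\right)^{2} = \left(147 + \left(7 - 10\right)\right)^{2} = \left(147 - 3\right)^{2} = 144^{2} = 20736$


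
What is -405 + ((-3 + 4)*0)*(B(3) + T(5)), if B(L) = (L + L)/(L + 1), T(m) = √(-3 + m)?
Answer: -405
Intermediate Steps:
B(L) = 2*L/(1 + L) (B(L) = (2*L)/(1 + L) = 2*L/(1 + L))
-405 + ((-3 + 4)*0)*(B(3) + T(5)) = -405 + ((-3 + 4)*0)*(2*3/(1 + 3) + √(-3 + 5)) = -405 + (1*0)*(2*3/4 + √2) = -405 + 0*(2*3*(¼) + √2) = -405 + 0*(3/2 + √2) = -405 + 0 = -405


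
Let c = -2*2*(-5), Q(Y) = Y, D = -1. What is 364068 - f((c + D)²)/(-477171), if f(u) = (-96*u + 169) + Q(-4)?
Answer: 57907552379/159057 ≈ 3.6407e+5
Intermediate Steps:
c = 20 (c = -4*(-5) = 20)
f(u) = 165 - 96*u (f(u) = (-96*u + 169) - 4 = (169 - 96*u) - 4 = 165 - 96*u)
364068 - f((c + D)²)/(-477171) = 364068 - (165 - 96*(20 - 1)²)/(-477171) = 364068 - (165 - 96*19²)*(-1)/477171 = 364068 - (165 - 96*361)*(-1)/477171 = 364068 - (165 - 34656)*(-1)/477171 = 364068 - (-34491)*(-1)/477171 = 364068 - 1*11497/159057 = 364068 - 11497/159057 = 57907552379/159057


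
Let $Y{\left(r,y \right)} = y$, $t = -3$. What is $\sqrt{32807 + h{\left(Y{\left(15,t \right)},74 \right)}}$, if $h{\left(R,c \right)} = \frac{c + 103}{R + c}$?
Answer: $\frac{\sqrt{165392654}}{71} \approx 181.13$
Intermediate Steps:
$h{\left(R,c \right)} = \frac{103 + c}{R + c}$
$\sqrt{32807 + h{\left(Y{\left(15,t \right)},74 \right)}} = \sqrt{32807 + \frac{103 + 74}{-3 + 74}} = \sqrt{32807 + \frac{1}{71} \cdot 177} = \sqrt{32807 + \frac{177}{71}} = \sqrt{\frac{2329474}{71}} = \frac{\sqrt{165392654}}{71}$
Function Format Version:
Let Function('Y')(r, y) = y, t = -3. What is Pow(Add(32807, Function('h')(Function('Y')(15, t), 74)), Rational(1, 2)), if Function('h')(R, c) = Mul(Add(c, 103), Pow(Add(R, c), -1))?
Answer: Mul(Rational(1, 71), Pow(165392654, Rational(1, 2))) ≈ 181.13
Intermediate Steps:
Function('h')(R, c) = Mul(Pow(Add(R, c), -1), Add(103, c)) (Function('h')(R, c) = Mul(Add(103, c), Pow(Add(R, c), -1)) = Mul(Pow(Add(R, c), -1), Add(103, c)))
Pow(Add(32807, Function('h')(Function('Y')(15, t), 74)), Rational(1, 2)) = Pow(Add(32807, Mul(Pow(Add(-3, 74), -1), Add(103, 74))), Rational(1, 2)) = Pow(Add(32807, Mul(Pow(71, -1), 177)), Rational(1, 2)) = Pow(Add(32807, Mul(Rational(1, 71), 177)), Rational(1, 2)) = Pow(Add(32807, Rational(177, 71)), Rational(1, 2)) = Pow(Rational(2329474, 71), Rational(1, 2)) = Mul(Rational(1, 71), Pow(165392654, Rational(1, 2)))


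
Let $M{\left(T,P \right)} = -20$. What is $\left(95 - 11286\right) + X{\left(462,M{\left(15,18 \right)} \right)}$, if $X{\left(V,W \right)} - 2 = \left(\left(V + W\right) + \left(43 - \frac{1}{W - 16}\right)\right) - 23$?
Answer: $- \frac{386171}{36} \approx -10727.0$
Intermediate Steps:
$X{\left(V,W \right)} = 22 + V + W - \frac{1}{-16 + W}$ ($X{\left(V,W \right)} = 2 - \left(-20 + \frac{1}{W - 16} - V - W\right) = 2 - \left(-20 + \frac{1}{-16 + W} - V - W\right) = 2 + \left(20 + V + W - \frac{1}{-16 + W}\right) = 22 + V + W - \frac{1}{-16 + W}$)
$\left(95 - 11286\right) + X{\left(462,M{\left(15,18 \right)} \right)} = \left(95 - 11286\right) + \frac{-353 + \left(-20\right)^{2} - 7392 + 6 \left(-20\right) + 462 \left(-20\right)}{-16 - 20} = \left(95 - 11286\right) + \frac{-353 + 400 - 7392 - 120 - 9240}{-36} = -11191 - - \frac{16705}{36} = -11191 + \frac{16705}{36} = - \frac{386171}{36}$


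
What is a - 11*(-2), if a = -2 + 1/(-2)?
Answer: 39/2 ≈ 19.500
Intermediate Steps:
a = -5/2 (a = -2 - 1/2 = -5/2 ≈ -2.5000)
a - 11*(-2) = -5/2 - 11*(-2) = -5/2 + 22 = 39/2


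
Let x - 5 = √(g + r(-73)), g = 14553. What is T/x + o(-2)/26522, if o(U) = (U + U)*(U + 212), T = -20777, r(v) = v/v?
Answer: 1371516805/192669069 - 20777*√14554/14529 ≈ -165.40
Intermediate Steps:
r(v) = 1
o(U) = 2*U*(212 + U) (o(U) = (2*U)*(212 + U) = 2*U*(212 + U))
x = 5 + √14554 (x = 5 + √(14553 + 1) = 5 + √14554 ≈ 125.64)
T/x + o(-2)/26522 = -20777/(5 + √14554) + (2*(-2)*(212 - 2))/26522 = -20777/(5 + √14554) + (2*(-2)*210)*(1/26522) = -20777/(5 + √14554) - 840*1/26522 = -20777/(5 + √14554) - 420/13261 = -420/13261 - 20777/(5 + √14554)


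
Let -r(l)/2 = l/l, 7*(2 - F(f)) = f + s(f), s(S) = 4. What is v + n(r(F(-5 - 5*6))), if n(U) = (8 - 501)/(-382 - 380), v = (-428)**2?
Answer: 139586701/762 ≈ 1.8318e+5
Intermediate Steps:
v = 183184
F(f) = 10/7 - f/7 (F(f) = 2 - (f + 4)/7 = 2 - (4 + f)/7 = 2 + (-4/7 - f/7) = 10/7 - f/7)
r(l) = -2 (r(l) = -2*l/l = -2*1 = -2)
n(U) = 493/762 (n(U) = -493/(-762) = -493*(-1/762) = 493/762)
v + n(r(F(-5 - 5*6))) = 183184 + 493/762 = 139586701/762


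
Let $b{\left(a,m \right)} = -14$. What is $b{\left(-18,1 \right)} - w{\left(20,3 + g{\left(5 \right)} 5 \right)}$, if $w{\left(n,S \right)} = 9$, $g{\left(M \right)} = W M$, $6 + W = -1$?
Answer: $-23$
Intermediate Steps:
$W = -7$ ($W = -6 - 1 = -7$)
$g{\left(M \right)} = - 7 M$
$b{\left(-18,1 \right)} - w{\left(20,3 + g{\left(5 \right)} 5 \right)} = -14 - 9 = -23$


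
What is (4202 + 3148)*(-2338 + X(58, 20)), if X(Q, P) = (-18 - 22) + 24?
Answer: -17301900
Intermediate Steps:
X(Q, P) = -16 (X(Q, P) = -40 + 24 = -16)
(4202 + 3148)*(-2338 + X(58, 20)) = (4202 + 3148)*(-2338 - 16) = 7350*(-2354) = -17301900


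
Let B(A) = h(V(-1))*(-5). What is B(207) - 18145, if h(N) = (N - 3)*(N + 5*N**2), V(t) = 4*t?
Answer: -15485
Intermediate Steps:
h(N) = (-3 + N)*(N + 5*N**2)
B(A) = 2660 (B(A) = ((4*(-1))*(-3 - 56*(-1) + 5*(4*(-1))**2))*(-5) = -4*(-3 - 14*(-4) + 5*(-4)**2)*(-5) = -4*(-3 + 56 + 5*16)*(-5) = -4*(-3 + 56 + 80)*(-5) = -4*133*(-5) = -532*(-5) = 2660)
B(207) - 18145 = 2660 - 18145 = -15485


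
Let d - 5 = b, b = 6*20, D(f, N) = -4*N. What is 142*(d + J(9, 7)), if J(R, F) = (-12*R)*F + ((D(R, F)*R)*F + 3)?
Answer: -339664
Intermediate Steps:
J(R, F) = 3 - 12*F*R - 4*R*F² (J(R, F) = (-12*R)*F + (((-4*F)*R)*F + 3) = -12*F*R + ((-4*F*R)*F + 3) = -12*F*R + (-4*R*F² + 3) = -12*F*R + (3 - 4*R*F²) = 3 - 12*F*R - 4*R*F²)
b = 120
d = 125 (d = 5 + 120 = 125)
142*(d + J(9, 7)) = 142*(125 + (3 - 12*7*9 - 4*9*7²)) = 142*(125 + (3 - 756 - 4*9*49)) = 142*(125 + (3 - 756 - 1764)) = 142*(125 - 2517) = 142*(-2392) = -339664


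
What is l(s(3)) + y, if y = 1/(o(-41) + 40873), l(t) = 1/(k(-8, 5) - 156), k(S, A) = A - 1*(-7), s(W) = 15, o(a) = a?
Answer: -2543/367488 ≈ -0.0069200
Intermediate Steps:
k(S, A) = 7 + A (k(S, A) = A + 7 = 7 + A)
l(t) = -1/144 (l(t) = 1/((7 + 5) - 156) = 1/(12 - 156) = 1/(-144) = -1/144)
y = 1/40832 (y = 1/(-41 + 40873) = 1/40832 ≈ 2.4491e-5)
l(s(3)) + y = -1/144 + 1/40832 = -2543/367488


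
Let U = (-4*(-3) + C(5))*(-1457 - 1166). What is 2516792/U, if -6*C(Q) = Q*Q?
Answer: -15100752/123281 ≈ -122.49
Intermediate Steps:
C(Q) = -Q²/6 (C(Q) = -Q*Q/6 = -Q²/6)
U = -123281/6 (U = (-4*(-3) - ⅙*5²)*(-1457 - 1166) = (12 - ⅙*25)*(-2623) = (12 - 25/6)*(-2623) = (47/6)*(-2623) = -123281/6 ≈ -20547.)
2516792/U = 2516792/(-123281/6) = 2516792*(-6/123281) = -15100752/123281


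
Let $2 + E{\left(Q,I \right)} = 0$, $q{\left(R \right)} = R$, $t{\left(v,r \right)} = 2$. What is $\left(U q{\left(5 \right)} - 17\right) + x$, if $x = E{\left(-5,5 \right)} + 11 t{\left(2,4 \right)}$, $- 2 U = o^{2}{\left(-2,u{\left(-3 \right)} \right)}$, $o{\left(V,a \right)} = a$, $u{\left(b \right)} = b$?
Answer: $- \frac{39}{2} \approx -19.5$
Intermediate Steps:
$E{\left(Q,I \right)} = -2$ ($E{\left(Q,I \right)} = -2 + 0 = -2$)
$U = - \frac{9}{2}$ ($U = - \frac{\left(-3\right)^{2}}{2} = \left(- \frac{1}{2}\right) 9 = - \frac{9}{2} \approx -4.5$)
$x = 20$ ($x = -2 + 11 \cdot 2 = -2 + 22 = 20$)
$\left(U q{\left(5 \right)} - 17\right) + x = \left(\left(- \frac{9}{2}\right) 5 - 17\right) + 20 = \left(- \frac{45}{2} - 17\right) + 20 = - \frac{79}{2} + 20 = - \frac{39}{2}$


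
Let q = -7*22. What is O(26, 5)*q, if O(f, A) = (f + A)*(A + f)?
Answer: -147994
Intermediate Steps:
O(f, A) = (A + f)**2 (O(f, A) = (A + f)*(A + f) = (A + f)**2)
q = -154
O(26, 5)*q = (5 + 26)**2*(-154) = 31**2*(-154) = 961*(-154) = -147994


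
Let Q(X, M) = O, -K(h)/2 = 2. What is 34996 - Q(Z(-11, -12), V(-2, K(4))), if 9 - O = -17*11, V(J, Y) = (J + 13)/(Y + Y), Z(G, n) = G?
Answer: 34800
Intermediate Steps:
K(h) = -4 (K(h) = -2*2 = -4)
V(J, Y) = (13 + J)/(2*Y) (V(J, Y) = (13 + J)/((2*Y)) = (13 + J)*(1/(2*Y)) = (13 + J)/(2*Y))
O = 196 (O = 9 - (-17)*11 = 9 - 1*(-187) = 9 + 187 = 196)
Q(X, M) = 196
34996 - Q(Z(-11, -12), V(-2, K(4))) = 34996 - 1*196 = 34996 - 196 = 34800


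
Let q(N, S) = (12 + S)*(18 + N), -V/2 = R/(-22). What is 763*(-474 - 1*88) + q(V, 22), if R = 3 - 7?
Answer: -4710270/11 ≈ -4.2821e+5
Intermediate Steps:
R = -4
V = -4/11 (V = -(-8)/(-22) = -(-8)*(-1)/22 = -2*2/11 = -4/11 ≈ -0.36364)
763*(-474 - 1*88) + q(V, 22) = 763*(-474 - 1*88) + (216 + 12*(-4/11) + 18*22 - 4/11*22) = 763*(-474 - 88) + (216 - 48/11 + 396 - 8) = 763*(-562) + 6596/11 = -428806 + 6596/11 = -4710270/11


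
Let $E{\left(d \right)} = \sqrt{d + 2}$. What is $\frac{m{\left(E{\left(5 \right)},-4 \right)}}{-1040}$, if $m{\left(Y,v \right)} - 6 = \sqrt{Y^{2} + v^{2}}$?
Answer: $- \frac{3}{520} - \frac{\sqrt{23}}{1040} \approx -0.010381$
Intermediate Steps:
$E{\left(d \right)} = \sqrt{2 + d}$
$m{\left(Y,v \right)} = 6 + \sqrt{Y^{2} + v^{2}}$
$\frac{m{\left(E{\left(5 \right)},-4 \right)}}{-1040} = \frac{6 + \sqrt{\left(\sqrt{2 + 5}\right)^{2} + \left(-4\right)^{2}}}{-1040} = \left(6 + \sqrt{\left(\sqrt{7}\right)^{2} + 16}\right) \left(- \frac{1}{1040}\right) = \left(6 + \sqrt{7 + 16}\right) \left(- \frac{1}{1040}\right) = \left(6 + \sqrt{23}\right) \left(- \frac{1}{1040}\right) = - \frac{3}{520} - \frac{\sqrt{23}}{1040}$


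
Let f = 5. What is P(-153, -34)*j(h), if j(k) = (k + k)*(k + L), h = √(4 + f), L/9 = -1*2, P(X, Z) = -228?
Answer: 20520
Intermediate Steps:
L = -18 (L = 9*(-1*2) = 9*(-2) = -18)
h = 3 (h = √(4 + 5) = √9 = 3)
j(k) = 2*k*(-18 + k) (j(k) = (k + k)*(k - 18) = (2*k)*(-18 + k) = 2*k*(-18 + k))
P(-153, -34)*j(h) = -456*3*(-18 + 3) = -456*3*(-15) = -228*(-90) = 20520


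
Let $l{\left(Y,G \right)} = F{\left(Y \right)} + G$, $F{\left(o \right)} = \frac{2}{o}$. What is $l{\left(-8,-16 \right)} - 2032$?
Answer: $- \frac{8193}{4} \approx -2048.3$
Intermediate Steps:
$l{\left(Y,G \right)} = G + \frac{2}{Y}$ ($l{\left(Y,G \right)} = \frac{2}{Y} + G = G + \frac{2}{Y}$)
$l{\left(-8,-16 \right)} - 2032 = \left(-16 + \frac{2}{-8}\right) - 2032 = \left(-16 + 2 \left(- \frac{1}{8}\right)\right) - 2032 = \left(-16 - \frac{1}{4}\right) - 2032 = - \frac{65}{4} - 2032 = - \frac{8193}{4}$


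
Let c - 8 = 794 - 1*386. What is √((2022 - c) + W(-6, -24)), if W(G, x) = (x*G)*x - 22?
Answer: 12*I*√13 ≈ 43.267*I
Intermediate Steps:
W(G, x) = -22 + G*x² (W(G, x) = (G*x)*x - 22 = G*x² - 22 = -22 + G*x²)
c = 416 (c = 8 + (794 - 1*386) = 8 + (794 - 386) = 8 + 408 = 416)
√((2022 - c) + W(-6, -24)) = √((2022 - 1*416) + (-22 - 6*(-24)²)) = √((2022 - 416) + (-22 - 6*576)) = √(1606 + (-22 - 3456)) = √(1606 - 3478) = √(-1872) = 12*I*√13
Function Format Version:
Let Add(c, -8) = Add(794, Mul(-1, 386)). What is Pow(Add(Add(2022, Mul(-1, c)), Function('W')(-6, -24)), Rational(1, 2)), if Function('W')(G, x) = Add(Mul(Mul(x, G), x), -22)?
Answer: Mul(12, I, Pow(13, Rational(1, 2))) ≈ Mul(43.267, I)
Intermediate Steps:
Function('W')(G, x) = Add(-22, Mul(G, Pow(x, 2))) (Function('W')(G, x) = Add(Mul(Mul(G, x), x), -22) = Add(Mul(G, Pow(x, 2)), -22) = Add(-22, Mul(G, Pow(x, 2))))
c = 416 (c = Add(8, Add(794, Mul(-1, 386))) = Add(8, Add(794, -386)) = Add(8, 408) = 416)
Pow(Add(Add(2022, Mul(-1, c)), Function('W')(-6, -24)), Rational(1, 2)) = Pow(Add(Add(2022, Mul(-1, 416)), Add(-22, Mul(-6, Pow(-24, 2)))), Rational(1, 2)) = Pow(Add(Add(2022, -416), Add(-22, Mul(-6, 576))), Rational(1, 2)) = Pow(Add(1606, Add(-22, -3456)), Rational(1, 2)) = Pow(Add(1606, -3478), Rational(1, 2)) = Pow(-1872, Rational(1, 2)) = Mul(12, I, Pow(13, Rational(1, 2)))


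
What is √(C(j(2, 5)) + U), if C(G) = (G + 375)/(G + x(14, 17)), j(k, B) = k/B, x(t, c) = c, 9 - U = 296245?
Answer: I*√2242046985/87 ≈ 544.26*I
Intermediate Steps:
U = -296236 (U = 9 - 1*296245 = 9 - 296245 = -296236)
C(G) = (375 + G)/(17 + G) (C(G) = (G + 375)/(G + 17) = (375 + G)/(17 + G))
√(C(j(2, 5)) + U) = √((375 + 2/5)/(17 + 2/5) - 296236) = √((375 + 2*(⅕))/(17 + 2*(⅕)) - 296236) = √((375 + ⅖)/(17 + ⅖) - 296236) = √((1877/5)/(87/5) - 296236) = √((5/87)*(1877/5) - 296236) = √(1877/87 - 296236) = √(-25770655/87) = I*√2242046985/87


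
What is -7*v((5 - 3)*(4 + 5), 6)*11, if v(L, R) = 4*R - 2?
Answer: -1694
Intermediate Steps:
v(L, R) = -2 + 4*R
-7*v((5 - 3)*(4 + 5), 6)*11 = -7*(-2 + 4*6)*11 = -7*(-2 + 24)*11 = -7*22*11 = -154*11 = -1694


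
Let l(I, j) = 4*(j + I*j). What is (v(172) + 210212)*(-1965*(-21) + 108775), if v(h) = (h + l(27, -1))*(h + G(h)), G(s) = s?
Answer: 34637034080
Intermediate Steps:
l(I, j) = 4*j + 4*I*j
v(h) = 2*h*(-112 + h) (v(h) = (h + 4*(-1)*(1 + 27))*(h + h) = (h + 4*(-1)*28)*(2*h) = (h - 112)*(2*h) = (-112 + h)*(2*h) = 2*h*(-112 + h))
(v(172) + 210212)*(-1965*(-21) + 108775) = (2*172*(-112 + 172) + 210212)*(-1965*(-21) + 108775) = (2*172*60 + 210212)*(41265 + 108775) = (20640 + 210212)*150040 = 230852*150040 = 34637034080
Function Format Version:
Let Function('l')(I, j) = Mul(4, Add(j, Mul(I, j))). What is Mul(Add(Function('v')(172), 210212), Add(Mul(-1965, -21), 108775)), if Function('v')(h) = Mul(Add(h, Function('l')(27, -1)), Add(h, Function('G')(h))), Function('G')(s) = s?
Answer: 34637034080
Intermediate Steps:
Function('l')(I, j) = Add(Mul(4, j), Mul(4, I, j))
Function('v')(h) = Mul(2, h, Add(-112, h)) (Function('v')(h) = Mul(Add(h, Mul(4, -1, Add(1, 27))), Add(h, h)) = Mul(Add(h, Mul(4, -1, 28)), Mul(2, h)) = Mul(Add(h, -112), Mul(2, h)) = Mul(Add(-112, h), Mul(2, h)) = Mul(2, h, Add(-112, h)))
Mul(Add(Function('v')(172), 210212), Add(Mul(-1965, -21), 108775)) = Mul(Add(Mul(2, 172, Add(-112, 172)), 210212), Add(Mul(-1965, -21), 108775)) = Mul(Add(Mul(2, 172, 60), 210212), Add(41265, 108775)) = Mul(Add(20640, 210212), 150040) = Mul(230852, 150040) = 34637034080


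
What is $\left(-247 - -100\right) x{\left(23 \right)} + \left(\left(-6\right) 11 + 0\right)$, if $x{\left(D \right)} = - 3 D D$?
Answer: $233223$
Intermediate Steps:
$x{\left(D \right)} = - 3 D^{2}$
$\left(-247 - -100\right) x{\left(23 \right)} + \left(\left(-6\right) 11 + 0\right) = \left(-247 - -100\right) \left(- 3 \cdot 23^{2}\right) + \left(\left(-6\right) 11 + 0\right) = \left(-247 + 100\right) \left(\left(-3\right) 529\right) + \left(-66 + 0\right) = \left(-147\right) \left(-1587\right) - 66 = 233289 - 66 = 233223$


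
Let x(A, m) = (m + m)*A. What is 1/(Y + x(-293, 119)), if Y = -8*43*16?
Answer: -1/75238 ≈ -1.3291e-5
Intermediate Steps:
x(A, m) = 2*A*m (x(A, m) = (2*m)*A = 2*A*m)
Y = -5504 (Y = -344*16 = -5504)
1/(Y + x(-293, 119)) = 1/(-5504 + 2*(-293)*119) = 1/(-5504 - 69734) = 1/(-75238) = -1/75238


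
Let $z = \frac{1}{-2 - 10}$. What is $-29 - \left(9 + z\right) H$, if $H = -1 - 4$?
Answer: $\frac{187}{12} \approx 15.583$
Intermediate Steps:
$H = -5$
$z = - \frac{1}{12}$ ($z = \frac{1}{-12} = - \frac{1}{12} \approx -0.083333$)
$-29 - \left(9 + z\right) H = -29 - \left(9 - \frac{1}{12}\right) \left(-5\right) = -29 - \frac{107}{12} \left(-5\right) = -29 - - \frac{535}{12} = -29 + \frac{535}{12} = \frac{187}{12}$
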